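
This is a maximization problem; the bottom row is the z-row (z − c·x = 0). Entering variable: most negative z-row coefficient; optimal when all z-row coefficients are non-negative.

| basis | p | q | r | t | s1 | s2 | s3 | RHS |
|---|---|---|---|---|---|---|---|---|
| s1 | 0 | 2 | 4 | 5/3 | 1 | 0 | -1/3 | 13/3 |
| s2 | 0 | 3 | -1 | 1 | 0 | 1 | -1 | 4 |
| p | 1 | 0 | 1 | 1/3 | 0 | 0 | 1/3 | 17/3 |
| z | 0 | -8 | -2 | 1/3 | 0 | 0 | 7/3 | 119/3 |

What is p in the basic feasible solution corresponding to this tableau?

17/3

p is basic (row 3); its value is the RHS of that row, 17/3.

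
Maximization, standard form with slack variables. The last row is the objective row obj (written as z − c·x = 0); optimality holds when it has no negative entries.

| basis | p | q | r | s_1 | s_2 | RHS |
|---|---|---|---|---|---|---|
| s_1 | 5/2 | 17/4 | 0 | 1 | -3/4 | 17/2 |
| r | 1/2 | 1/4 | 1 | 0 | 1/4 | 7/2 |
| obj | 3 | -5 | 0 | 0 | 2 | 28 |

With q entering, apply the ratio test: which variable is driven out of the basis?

s_1

Column q entries and ratios — s_1: (17/2)/(17/4) = 2; r: (7/2)/(1/4) = 14.
Smallest ratio is 2 in the row of s_1, so s_1 leaves.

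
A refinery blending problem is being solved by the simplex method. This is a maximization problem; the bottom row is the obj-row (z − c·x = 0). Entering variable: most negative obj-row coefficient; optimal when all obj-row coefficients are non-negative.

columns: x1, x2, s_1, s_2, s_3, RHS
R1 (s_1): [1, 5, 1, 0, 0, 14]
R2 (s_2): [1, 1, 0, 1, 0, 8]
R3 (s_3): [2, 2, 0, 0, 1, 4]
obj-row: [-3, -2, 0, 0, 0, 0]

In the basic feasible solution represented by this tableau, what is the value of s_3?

4

s_3 is basic (row 3); its value is the RHS of that row, 4.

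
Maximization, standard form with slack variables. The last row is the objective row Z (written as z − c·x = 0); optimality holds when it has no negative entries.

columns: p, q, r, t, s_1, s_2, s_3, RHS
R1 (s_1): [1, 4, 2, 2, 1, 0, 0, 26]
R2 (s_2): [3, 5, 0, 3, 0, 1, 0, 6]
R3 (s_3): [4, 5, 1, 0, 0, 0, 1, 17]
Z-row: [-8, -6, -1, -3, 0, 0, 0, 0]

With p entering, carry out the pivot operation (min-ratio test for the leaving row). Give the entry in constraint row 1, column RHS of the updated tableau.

Ratio test on column p — row 1: 26/1 = 26; row 2: 6/3 = 2; row 3: 17/4 = 17/4. Minimum is 2 at row 2 (s_2 leaves); pivot element 3.
Divide row 2 by 3; eliminate column p from the other rows.
Row 1 update in column RHS: 26 − 1·2 = 24.

24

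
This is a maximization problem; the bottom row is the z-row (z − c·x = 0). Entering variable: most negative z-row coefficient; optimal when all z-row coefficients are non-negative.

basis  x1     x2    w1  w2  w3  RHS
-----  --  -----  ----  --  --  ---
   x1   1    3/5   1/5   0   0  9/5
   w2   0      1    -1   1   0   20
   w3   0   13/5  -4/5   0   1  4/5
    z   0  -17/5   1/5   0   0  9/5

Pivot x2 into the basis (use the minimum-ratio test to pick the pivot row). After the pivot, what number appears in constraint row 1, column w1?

5/13

Ratio test on column x2 — row 1: (9/5)/(3/5) = 3; row 2: 20/1 = 20; row 3: (4/5)/(13/5) = 4/13. Minimum is 4/13 at row 3 (w3 leaves); pivot element 13/5.
Divide row 3 by 13/5; eliminate column x2 from the other rows.
Row 1 update in column w1: 1/5 − (3/5)·(-4/13) = 5/13.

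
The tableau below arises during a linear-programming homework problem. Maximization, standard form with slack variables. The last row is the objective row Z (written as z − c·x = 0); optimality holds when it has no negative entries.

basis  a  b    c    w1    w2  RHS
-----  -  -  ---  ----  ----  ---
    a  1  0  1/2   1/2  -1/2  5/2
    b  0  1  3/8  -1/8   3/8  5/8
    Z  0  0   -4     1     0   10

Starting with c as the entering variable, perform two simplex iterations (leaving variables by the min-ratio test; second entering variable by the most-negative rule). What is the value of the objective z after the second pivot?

35/2

Ratio test on column c — row 1: (5/2)/(1/2) = 5; row 2: (5/8)/(3/8) = 5/3. Minimum is 5/3 at row 2 (b leaves); pivot element 3/8.
Pivot on row 2; the Z-row RHS becomes 10 − (-4)·(5/3) = 50/3.
Next entering variable (most negative Z-row entry -1/3): w1.
Ratio test on column w1 — row 1: (5/3)/(2/3) = 5/2; row 2: entry -1/3 ≤ 0. Minimum is 5/2 at row 1 (a leaves); pivot element 2/3.
After the second pivot the Z-row RHS is 50/3 − (-1/3)·(5/2) = 35/2.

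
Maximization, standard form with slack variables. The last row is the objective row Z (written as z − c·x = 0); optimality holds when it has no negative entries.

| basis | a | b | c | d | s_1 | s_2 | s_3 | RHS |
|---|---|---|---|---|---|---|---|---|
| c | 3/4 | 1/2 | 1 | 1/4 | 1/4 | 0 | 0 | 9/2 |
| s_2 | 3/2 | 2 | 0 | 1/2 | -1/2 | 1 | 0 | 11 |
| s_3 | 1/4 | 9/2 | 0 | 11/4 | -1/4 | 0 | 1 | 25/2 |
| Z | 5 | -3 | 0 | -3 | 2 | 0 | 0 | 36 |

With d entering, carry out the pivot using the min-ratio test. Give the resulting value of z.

546/11

Ratio test on column d — row 1: (9/2)/(1/4) = 18; row 2: 11/(1/2) = 22; row 3: (25/2)/(11/4) = 50/11. Minimum is 50/11 at row 3 (s_3 leaves); pivot element 11/4.
Pivot on row 3; the Z-row RHS becomes 36 − (-3)·(50/11) = 546/11.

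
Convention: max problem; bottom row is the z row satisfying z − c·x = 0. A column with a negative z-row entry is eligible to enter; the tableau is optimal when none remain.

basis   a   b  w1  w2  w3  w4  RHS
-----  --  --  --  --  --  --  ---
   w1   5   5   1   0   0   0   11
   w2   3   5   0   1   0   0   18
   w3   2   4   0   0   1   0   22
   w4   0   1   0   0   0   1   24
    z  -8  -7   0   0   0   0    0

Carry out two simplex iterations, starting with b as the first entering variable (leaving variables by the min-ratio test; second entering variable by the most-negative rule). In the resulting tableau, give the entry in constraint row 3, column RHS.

Ratio test on column b — row 1: 11/5 = 11/5; row 2: 18/5 = 18/5; row 3: 22/4 = 11/2; row 4: 24/1 = 24. Minimum is 11/5 at row 1 (w1 leaves); pivot element 5.
Divide row 1 by 5; eliminate column b from the other rows.
Second iteration: most negative z-row entry is -1 in column a, so a enters.
Ratio test on column a — row 1: (11/5)/1 = 11/5; row 2: entry -2 ≤ 0; row 3: entry -2 ≤ 0; row 4: entry -1 ≤ 0. Minimum is 11/5 at row 1 (b leaves); pivot element 1.
Divide row 1 by 1; eliminate column a from the other rows.
After both pivots, the entry at constraint row 3, column RHS is 88/5.

88/5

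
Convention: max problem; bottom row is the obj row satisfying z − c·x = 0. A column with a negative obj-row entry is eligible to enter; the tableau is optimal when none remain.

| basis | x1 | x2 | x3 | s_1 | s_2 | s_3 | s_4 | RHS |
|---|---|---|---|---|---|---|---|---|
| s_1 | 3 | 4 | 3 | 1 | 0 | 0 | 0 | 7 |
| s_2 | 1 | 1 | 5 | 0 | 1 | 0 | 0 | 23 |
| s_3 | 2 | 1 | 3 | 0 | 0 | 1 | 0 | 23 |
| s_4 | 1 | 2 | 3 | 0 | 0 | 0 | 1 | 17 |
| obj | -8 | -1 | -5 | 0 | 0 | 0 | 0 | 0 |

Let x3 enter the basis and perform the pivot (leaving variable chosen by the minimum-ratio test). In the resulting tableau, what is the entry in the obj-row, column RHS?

Ratio test on column x3 — row 1: 7/3 = 7/3; row 2: 23/5 = 23/5; row 3: 23/3 = 23/3; row 4: 17/3 = 17/3. Minimum is 7/3 at row 1 (s_1 leaves); pivot element 3.
Divide row 1 by 3; eliminate column x3 from the other rows.
obj-row update in column RHS: 0 − (-5)·(7/3) = 35/3.

35/3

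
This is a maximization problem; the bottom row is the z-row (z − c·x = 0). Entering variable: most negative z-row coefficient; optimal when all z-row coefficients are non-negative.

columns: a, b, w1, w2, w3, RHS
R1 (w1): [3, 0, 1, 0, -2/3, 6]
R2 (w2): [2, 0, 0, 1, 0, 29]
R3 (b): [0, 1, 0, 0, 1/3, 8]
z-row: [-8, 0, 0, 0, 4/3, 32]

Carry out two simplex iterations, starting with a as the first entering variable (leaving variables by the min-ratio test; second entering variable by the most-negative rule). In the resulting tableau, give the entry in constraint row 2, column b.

Ratio test on column a — row 1: 6/3 = 2; row 2: 29/2 = 29/2; row 3: entry 0 ≤ 0. Minimum is 2 at row 1 (w1 leaves); pivot element 3.
Divide row 1 by 3; eliminate column a from the other rows.
Second iteration: most negative z-row entry is -4/9 in column w3, so w3 enters.
Ratio test on column w3 — row 1: entry -2/9 ≤ 0; row 2: 25/(4/9) = 225/4; row 3: 8/(1/3) = 24. Minimum is 24 at row 3 (b leaves); pivot element 1/3.
Divide row 3 by 1/3; eliminate column w3 from the other rows.
After both pivots, the entry at constraint row 2, column b is -4/3.

-4/3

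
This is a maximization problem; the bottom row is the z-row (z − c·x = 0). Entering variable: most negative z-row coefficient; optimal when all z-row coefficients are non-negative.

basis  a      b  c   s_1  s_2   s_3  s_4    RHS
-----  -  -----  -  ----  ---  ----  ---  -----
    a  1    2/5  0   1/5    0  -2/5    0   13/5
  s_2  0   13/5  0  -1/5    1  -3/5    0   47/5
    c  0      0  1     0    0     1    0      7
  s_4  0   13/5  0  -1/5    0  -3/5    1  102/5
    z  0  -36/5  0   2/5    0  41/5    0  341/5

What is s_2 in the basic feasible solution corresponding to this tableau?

s_2 is basic (row 2); its value is the RHS of that row, 47/5.

47/5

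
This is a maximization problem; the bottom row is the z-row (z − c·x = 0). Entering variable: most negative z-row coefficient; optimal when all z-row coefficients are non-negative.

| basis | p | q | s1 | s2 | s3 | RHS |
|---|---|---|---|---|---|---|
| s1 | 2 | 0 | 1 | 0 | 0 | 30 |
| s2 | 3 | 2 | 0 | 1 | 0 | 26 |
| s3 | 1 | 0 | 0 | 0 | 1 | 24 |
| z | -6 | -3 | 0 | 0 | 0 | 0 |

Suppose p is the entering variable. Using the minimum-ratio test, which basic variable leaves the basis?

s2

Column p entries and ratios — s1: 30/2 = 15; s2: 26/3 = 26/3; s3: 24/1 = 24.
Smallest ratio is 26/3 in the row of s2, so s2 leaves.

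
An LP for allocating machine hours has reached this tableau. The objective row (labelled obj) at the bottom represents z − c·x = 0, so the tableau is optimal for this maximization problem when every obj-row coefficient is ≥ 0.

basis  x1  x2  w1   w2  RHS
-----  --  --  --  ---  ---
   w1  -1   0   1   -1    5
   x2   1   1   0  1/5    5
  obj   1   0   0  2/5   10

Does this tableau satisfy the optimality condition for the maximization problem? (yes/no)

yes

Every obj-row coefficient is ≥ 0, so the tableau is optimal.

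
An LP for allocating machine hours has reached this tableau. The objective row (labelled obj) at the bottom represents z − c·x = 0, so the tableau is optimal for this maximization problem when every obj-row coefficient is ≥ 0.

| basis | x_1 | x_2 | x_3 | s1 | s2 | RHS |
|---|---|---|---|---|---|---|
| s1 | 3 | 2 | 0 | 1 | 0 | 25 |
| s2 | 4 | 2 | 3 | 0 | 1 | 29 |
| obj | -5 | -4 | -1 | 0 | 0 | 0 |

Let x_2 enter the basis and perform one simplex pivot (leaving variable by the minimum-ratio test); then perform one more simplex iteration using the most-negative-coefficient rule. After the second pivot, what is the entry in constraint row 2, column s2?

1/3

Ratio test on column x_2 — row 1: 25/2 = 25/2; row 2: 29/2 = 29/2. Minimum is 25/2 at row 1 (s1 leaves); pivot element 2.
Divide row 1 by 2; eliminate column x_2 from the other rows.
Second iteration: most negative obj-row entry is -1 in column x_3, so x_3 enters.
Ratio test on column x_3 — row 1: entry 0 ≤ 0; row 2: 4/3 = 4/3. Minimum is 4/3 at row 2 (s2 leaves); pivot element 3.
Divide row 2 by 3; eliminate column x_3 from the other rows.
After both pivots, the entry at constraint row 2, column s2 is 1/3.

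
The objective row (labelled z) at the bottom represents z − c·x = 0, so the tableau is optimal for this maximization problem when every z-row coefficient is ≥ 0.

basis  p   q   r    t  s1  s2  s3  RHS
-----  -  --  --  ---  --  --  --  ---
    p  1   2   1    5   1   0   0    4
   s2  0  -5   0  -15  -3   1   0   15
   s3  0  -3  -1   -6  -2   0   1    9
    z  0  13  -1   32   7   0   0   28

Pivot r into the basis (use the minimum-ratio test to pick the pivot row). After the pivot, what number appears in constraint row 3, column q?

Ratio test on column r — row 1: 4/1 = 4; row 2: entry 0 ≤ 0; row 3: entry -1 ≤ 0. Minimum is 4 at row 1 (p leaves); pivot element 1.
Divide row 1 by 1; eliminate column r from the other rows.
Row 3 update in column q: -3 − (-1)·2 = -1.

-1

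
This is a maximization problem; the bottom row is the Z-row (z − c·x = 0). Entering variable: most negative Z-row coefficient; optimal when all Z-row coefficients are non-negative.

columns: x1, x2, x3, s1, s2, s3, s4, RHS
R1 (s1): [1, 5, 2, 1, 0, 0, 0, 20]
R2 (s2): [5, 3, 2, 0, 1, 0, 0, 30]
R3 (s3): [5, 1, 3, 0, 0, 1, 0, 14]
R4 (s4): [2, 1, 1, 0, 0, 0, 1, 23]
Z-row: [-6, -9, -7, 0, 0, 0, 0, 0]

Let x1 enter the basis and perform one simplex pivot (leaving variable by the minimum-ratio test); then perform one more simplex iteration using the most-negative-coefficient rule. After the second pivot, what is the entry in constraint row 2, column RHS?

53/6

Ratio test on column x1 — row 1: 20/1 = 20; row 2: 30/5 = 6; row 3: 14/5 = 14/5; row 4: 23/2 = 23/2. Minimum is 14/5 at row 3 (s3 leaves); pivot element 5.
Divide row 3 by 5; eliminate column x1 from the other rows.
Second iteration: most negative Z-row entry is -39/5 in column x2, so x2 enters.
Ratio test on column x2 — row 1: (86/5)/(24/5) = 43/12; row 2: 16/2 = 8; row 3: (14/5)/(1/5) = 14; row 4: (87/5)/(3/5) = 29. Minimum is 43/12 at row 1 (s1 leaves); pivot element 24/5.
Divide row 1 by 24/5; eliminate column x2 from the other rows.
After both pivots, the entry at constraint row 2, column RHS is 53/6.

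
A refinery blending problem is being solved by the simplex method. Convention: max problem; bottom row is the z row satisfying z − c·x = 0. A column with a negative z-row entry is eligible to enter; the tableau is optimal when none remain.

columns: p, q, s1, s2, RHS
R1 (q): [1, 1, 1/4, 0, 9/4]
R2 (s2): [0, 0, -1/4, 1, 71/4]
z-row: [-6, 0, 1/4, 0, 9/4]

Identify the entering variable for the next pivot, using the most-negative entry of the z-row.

p

Negative z-row entries: p: -6.
The most negative is -6 in column p, so p enters.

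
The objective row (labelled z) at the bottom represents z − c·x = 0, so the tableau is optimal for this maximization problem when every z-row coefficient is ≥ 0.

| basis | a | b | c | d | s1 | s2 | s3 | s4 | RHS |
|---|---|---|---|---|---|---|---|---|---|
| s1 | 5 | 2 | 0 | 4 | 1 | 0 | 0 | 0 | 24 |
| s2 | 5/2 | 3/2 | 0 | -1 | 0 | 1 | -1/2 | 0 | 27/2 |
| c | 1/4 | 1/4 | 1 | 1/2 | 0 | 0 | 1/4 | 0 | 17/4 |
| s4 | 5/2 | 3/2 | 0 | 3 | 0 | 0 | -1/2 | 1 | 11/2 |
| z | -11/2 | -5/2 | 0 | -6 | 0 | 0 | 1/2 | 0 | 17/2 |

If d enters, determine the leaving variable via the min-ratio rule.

Column d entries and ratios — s1: 24/4 = 6; s2: -1 ≤ 0, skip; c: (17/4)/(1/2) = 17/2; s4: (11/2)/3 = 11/6.
Smallest ratio is 11/6 in the row of s4, so s4 leaves.

s4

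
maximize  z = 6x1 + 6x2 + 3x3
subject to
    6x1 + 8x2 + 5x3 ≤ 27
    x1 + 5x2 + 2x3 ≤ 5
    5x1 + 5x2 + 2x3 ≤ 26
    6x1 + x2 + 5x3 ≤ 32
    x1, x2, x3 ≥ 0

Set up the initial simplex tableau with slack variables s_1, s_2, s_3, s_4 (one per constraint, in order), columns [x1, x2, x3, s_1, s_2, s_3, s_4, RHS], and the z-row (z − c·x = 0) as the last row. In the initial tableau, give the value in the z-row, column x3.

-3

The z-row carries the negated objective coefficients: the x3 entry is -3.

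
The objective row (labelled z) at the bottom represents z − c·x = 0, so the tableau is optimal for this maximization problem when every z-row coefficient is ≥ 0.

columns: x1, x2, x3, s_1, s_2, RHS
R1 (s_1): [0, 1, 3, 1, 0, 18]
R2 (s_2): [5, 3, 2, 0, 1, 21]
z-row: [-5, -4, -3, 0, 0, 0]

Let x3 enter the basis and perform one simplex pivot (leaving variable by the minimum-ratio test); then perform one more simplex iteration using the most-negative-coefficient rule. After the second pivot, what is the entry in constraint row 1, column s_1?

Ratio test on column x3 — row 1: 18/3 = 6; row 2: 21/2 = 21/2. Minimum is 6 at row 1 (s_1 leaves); pivot element 3.
Divide row 1 by 3; eliminate column x3 from the other rows.
Second iteration: most negative z-row entry is -5 in column x1, so x1 enters.
Ratio test on column x1 — row 1: entry 0 ≤ 0; row 2: 9/5 = 9/5. Minimum is 9/5 at row 2 (s_2 leaves); pivot element 5.
Divide row 2 by 5; eliminate column x1 from the other rows.
After both pivots, the entry at constraint row 1, column s_1 is 1/3.

1/3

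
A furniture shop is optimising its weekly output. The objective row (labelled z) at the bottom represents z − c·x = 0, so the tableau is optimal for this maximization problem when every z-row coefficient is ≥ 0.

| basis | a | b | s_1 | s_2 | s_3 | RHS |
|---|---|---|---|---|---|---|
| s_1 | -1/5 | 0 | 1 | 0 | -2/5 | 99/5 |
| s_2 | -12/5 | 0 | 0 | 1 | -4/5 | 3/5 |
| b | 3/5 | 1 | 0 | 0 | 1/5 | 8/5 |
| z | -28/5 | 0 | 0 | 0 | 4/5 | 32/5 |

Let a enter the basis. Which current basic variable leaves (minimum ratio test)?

b

Column a entries and ratios — s_1: -1/5 ≤ 0, skip; s_2: -12/5 ≤ 0, skip; b: (8/5)/(3/5) = 8/3.
Smallest ratio is 8/3 in the row of b, so b leaves.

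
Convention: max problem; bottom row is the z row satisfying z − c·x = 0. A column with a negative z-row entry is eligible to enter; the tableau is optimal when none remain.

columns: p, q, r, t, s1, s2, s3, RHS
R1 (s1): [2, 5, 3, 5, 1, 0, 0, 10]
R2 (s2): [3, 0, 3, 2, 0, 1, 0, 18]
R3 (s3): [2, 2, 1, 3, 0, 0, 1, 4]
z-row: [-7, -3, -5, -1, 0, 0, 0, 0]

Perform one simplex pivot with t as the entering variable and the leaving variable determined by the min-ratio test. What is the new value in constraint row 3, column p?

Ratio test on column t — row 1: 10/5 = 2; row 2: 18/2 = 9; row 3: 4/3 = 4/3. Minimum is 4/3 at row 3 (s3 leaves); pivot element 3.
Divide row 3 by 3; eliminate column t from the other rows.
In the new row 3, the p entry is the old entry divided by the pivot: 2/3 = 2/3.

2/3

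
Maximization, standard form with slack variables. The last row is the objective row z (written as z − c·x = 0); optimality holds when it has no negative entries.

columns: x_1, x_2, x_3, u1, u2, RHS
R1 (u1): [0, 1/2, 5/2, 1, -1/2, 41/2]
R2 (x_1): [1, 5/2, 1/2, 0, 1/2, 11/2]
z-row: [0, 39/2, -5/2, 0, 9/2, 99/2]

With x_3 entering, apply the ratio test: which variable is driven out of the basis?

u1

Column x_3 entries and ratios — u1: (41/2)/(5/2) = 41/5; x_1: (11/2)/(1/2) = 11.
Smallest ratio is 41/5 in the row of u1, so u1 leaves.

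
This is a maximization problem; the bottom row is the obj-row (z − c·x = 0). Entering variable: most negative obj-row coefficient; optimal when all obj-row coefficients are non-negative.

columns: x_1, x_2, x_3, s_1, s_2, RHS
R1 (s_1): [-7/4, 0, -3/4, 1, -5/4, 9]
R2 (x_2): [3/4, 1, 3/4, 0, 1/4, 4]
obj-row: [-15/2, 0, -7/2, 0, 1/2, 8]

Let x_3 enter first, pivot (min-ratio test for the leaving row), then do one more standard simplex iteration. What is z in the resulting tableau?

Ratio test on column x_3 — row 1: entry -3/4 ≤ 0; row 2: 4/(3/4) = 16/3. Minimum is 16/3 at row 2 (x_2 leaves); pivot element 3/4.
Pivot on row 2; the obj-row RHS becomes 8 − (-7/2)·(16/3) = 80/3.
Next entering variable (most negative obj-row entry -4): x_1.
Ratio test on column x_1 — row 1: entry -1 ≤ 0; row 2: (16/3)/1 = 16/3. Minimum is 16/3 at row 2 (x_3 leaves); pivot element 1.
After the second pivot the obj-row RHS is 80/3 − (-4)·(16/3) = 48.

48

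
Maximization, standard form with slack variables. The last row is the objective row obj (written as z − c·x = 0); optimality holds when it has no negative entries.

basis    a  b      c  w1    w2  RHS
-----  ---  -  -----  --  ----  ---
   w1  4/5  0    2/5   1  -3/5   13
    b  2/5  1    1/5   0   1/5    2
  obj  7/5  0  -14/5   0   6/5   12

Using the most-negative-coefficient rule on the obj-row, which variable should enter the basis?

Negative obj-row entries: c: -14/5.
The most negative is -14/5 in column c, so c enters.

c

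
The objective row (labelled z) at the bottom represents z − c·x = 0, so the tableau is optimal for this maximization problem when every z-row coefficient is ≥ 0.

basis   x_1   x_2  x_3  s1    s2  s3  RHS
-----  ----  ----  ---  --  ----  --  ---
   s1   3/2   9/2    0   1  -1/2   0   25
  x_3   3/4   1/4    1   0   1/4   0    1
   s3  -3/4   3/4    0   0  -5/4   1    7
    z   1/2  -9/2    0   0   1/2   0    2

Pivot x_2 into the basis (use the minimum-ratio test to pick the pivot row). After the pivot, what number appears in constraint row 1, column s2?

-5

Ratio test on column x_2 — row 1: 25/(9/2) = 50/9; row 2: 1/(1/4) = 4; row 3: 7/(3/4) = 28/3. Minimum is 4 at row 2 (x_3 leaves); pivot element 1/4.
Divide row 2 by 1/4; eliminate column x_2 from the other rows.
Row 1 update in column s2: -1/2 − (9/2)·1 = -5.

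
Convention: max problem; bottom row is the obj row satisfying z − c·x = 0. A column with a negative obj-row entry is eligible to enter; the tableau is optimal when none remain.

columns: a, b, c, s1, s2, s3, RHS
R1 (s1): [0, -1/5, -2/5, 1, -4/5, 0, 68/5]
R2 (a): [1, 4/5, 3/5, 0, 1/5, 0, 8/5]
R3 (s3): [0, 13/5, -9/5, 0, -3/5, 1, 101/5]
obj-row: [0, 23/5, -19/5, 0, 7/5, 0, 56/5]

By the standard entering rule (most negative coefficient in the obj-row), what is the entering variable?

Negative obj-row entries: c: -19/5.
The most negative is -19/5 in column c, so c enters.

c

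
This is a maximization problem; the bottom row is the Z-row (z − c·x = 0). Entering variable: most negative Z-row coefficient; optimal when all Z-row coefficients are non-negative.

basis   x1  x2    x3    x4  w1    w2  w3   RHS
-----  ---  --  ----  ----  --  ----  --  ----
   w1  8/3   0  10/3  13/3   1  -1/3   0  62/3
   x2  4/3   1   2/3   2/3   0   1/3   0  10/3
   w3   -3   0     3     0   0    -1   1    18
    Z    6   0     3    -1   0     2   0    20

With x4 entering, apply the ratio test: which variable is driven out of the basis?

w1

Column x4 entries and ratios — w1: (62/3)/(13/3) = 62/13; x2: (10/3)/(2/3) = 5; w3: 0 ≤ 0, skip.
Smallest ratio is 62/13 in the row of w1, so w1 leaves.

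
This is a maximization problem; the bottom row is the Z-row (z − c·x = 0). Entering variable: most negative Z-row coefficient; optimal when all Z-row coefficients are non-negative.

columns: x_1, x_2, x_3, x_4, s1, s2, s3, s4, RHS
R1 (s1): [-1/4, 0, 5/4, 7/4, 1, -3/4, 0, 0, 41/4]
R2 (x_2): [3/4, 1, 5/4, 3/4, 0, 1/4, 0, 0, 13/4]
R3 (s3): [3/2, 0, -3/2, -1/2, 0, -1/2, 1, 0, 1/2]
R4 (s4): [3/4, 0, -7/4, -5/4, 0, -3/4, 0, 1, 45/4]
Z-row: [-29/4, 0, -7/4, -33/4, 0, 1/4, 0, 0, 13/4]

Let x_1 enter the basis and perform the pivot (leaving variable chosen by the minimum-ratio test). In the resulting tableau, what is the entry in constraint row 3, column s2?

-1/3

Ratio test on column x_1 — row 1: entry -1/4 ≤ 0; row 2: (13/4)/(3/4) = 13/3; row 3: (1/2)/(3/2) = 1/3; row 4: (45/4)/(3/4) = 15. Minimum is 1/3 at row 3 (s3 leaves); pivot element 3/2.
Divide row 3 by 3/2; eliminate column x_1 from the other rows.
In the new row 3, the s2 entry is the old entry divided by the pivot: (-1/2)/(3/2) = -1/3.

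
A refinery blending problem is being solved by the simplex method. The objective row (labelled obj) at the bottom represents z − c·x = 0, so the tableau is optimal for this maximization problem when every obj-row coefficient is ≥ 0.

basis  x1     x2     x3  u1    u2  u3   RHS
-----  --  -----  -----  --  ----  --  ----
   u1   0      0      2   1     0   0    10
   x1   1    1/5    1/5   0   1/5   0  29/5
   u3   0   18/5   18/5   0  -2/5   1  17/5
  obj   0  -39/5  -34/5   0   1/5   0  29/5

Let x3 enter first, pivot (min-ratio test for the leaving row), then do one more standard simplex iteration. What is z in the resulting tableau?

79/6

Ratio test on column x3 — row 1: 10/2 = 5; row 2: (29/5)/(1/5) = 29; row 3: (17/5)/(18/5) = 17/18. Minimum is 17/18 at row 3 (u3 leaves); pivot element 18/5.
Pivot on row 3; the obj-row RHS becomes 29/5 − (-34/5)·(17/18) = 110/9.
Next entering variable (most negative obj-row entry -1): x2.
Ratio test on column x2 — row 1: entry -2 ≤ 0; row 2: entry 0 ≤ 0; row 3: (17/18)/1 = 17/18. Minimum is 17/18 at row 3 (x3 leaves); pivot element 1.
After the second pivot the obj-row RHS is 110/9 − (-1)·(17/18) = 79/6.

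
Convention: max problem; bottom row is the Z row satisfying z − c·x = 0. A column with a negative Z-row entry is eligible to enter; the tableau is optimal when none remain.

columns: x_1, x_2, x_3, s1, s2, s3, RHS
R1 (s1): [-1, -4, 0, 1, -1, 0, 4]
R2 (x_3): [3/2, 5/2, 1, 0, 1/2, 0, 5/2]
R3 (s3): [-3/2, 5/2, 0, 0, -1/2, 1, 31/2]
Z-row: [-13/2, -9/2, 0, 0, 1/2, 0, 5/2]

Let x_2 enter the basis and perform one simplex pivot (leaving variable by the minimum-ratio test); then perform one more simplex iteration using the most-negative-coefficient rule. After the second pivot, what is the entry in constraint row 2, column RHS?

5/3

Ratio test on column x_2 — row 1: entry -4 ≤ 0; row 2: (5/2)/(5/2) = 1; row 3: (31/2)/(5/2) = 31/5. Minimum is 1 at row 2 (x_3 leaves); pivot element 5/2.
Divide row 2 by 5/2; eliminate column x_2 from the other rows.
Second iteration: most negative Z-row entry is -19/5 in column x_1, so x_1 enters.
Ratio test on column x_1 — row 1: 8/(7/5) = 40/7; row 2: 1/(3/5) = 5/3; row 3: entry -3 ≤ 0. Minimum is 5/3 at row 2 (x_2 leaves); pivot element 3/5.
Divide row 2 by 3/5; eliminate column x_1 from the other rows.
After both pivots, the entry at constraint row 2, column RHS is 5/3.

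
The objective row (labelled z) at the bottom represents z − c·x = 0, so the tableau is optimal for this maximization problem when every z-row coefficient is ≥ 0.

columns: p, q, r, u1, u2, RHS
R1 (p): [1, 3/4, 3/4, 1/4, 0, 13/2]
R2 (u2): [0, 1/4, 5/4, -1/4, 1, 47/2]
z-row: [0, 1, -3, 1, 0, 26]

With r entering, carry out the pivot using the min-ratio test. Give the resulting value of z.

Ratio test on column r — row 1: (13/2)/(3/4) = 26/3; row 2: (47/2)/(5/4) = 94/5. Minimum is 26/3 at row 1 (p leaves); pivot element 3/4.
Pivot on row 1; the z-row RHS becomes 26 − (-3)·(26/3) = 52.

52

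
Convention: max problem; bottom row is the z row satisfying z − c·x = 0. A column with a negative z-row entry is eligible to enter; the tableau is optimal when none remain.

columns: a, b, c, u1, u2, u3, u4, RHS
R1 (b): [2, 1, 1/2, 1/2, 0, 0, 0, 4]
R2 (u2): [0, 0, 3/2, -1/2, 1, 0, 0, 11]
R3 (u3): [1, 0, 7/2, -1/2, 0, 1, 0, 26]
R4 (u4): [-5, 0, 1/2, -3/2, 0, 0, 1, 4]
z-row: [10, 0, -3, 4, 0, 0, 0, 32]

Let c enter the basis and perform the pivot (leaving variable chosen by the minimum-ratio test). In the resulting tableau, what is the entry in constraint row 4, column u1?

Ratio test on column c — row 1: 4/(1/2) = 8; row 2: 11/(3/2) = 22/3; row 3: 26/(7/2) = 52/7; row 4: 4/(1/2) = 8. Minimum is 22/3 at row 2 (u2 leaves); pivot element 3/2.
Divide row 2 by 3/2; eliminate column c from the other rows.
Row 4 update in column u1: -3/2 − (1/2)·(-1/3) = -4/3.

-4/3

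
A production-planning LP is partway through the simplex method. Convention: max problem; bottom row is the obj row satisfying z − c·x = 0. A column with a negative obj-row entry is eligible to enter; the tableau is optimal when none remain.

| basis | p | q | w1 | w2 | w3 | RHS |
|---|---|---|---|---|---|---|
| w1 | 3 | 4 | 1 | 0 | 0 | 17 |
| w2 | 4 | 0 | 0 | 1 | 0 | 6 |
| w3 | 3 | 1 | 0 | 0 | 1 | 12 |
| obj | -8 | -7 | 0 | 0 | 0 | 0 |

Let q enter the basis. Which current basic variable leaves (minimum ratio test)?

Column q entries and ratios — w1: 17/4 = 17/4; w2: 0 ≤ 0, skip; w3: 12/1 = 12.
Smallest ratio is 17/4 in the row of w1, so w1 leaves.

w1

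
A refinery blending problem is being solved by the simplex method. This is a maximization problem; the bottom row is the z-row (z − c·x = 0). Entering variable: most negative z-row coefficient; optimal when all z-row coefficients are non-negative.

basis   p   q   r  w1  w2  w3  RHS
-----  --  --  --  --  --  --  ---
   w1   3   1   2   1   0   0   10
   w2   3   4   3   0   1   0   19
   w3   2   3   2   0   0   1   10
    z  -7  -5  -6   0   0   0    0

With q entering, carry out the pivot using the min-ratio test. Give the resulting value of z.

Ratio test on column q — row 1: 10/1 = 10; row 2: 19/4 = 19/4; row 3: 10/3 = 10/3. Minimum is 10/3 at row 3 (w3 leaves); pivot element 3.
Pivot on row 3; the z-row RHS becomes 0 − (-5)·(10/3) = 50/3.

50/3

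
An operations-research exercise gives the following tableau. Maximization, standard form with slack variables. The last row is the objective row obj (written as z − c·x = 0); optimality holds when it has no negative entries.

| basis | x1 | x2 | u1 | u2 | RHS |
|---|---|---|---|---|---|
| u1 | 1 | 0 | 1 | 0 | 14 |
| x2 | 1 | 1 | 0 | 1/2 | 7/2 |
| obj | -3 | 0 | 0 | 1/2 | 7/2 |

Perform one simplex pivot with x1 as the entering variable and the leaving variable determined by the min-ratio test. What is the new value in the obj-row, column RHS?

14

Ratio test on column x1 — row 1: 14/1 = 14; row 2: (7/2)/1 = 7/2. Minimum is 7/2 at row 2 (x2 leaves); pivot element 1.
Divide row 2 by 1; eliminate column x1 from the other rows.
obj-row update in column RHS: 7/2 − (-3)·(7/2) = 14.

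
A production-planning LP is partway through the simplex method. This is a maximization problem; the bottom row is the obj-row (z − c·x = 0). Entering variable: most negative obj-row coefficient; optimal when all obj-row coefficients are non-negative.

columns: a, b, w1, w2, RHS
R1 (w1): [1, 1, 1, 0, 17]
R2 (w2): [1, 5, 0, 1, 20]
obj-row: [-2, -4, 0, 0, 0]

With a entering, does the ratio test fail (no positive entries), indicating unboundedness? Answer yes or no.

no

Column a has positive entries in row(s) 1, 2, so the ratio test bounds it — not unbounded.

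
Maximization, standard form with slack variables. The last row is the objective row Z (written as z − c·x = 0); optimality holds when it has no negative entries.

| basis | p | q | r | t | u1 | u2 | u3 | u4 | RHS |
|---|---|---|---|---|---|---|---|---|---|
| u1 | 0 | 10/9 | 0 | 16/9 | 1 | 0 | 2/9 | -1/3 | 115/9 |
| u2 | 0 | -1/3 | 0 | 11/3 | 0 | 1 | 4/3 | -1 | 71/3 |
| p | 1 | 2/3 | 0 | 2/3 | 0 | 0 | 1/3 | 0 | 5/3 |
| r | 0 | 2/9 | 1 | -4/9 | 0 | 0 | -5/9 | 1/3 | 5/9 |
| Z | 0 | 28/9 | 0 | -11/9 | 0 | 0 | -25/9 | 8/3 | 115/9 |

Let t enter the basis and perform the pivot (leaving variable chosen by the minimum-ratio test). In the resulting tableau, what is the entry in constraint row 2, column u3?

Ratio test on column t — row 1: (115/9)/(16/9) = 115/16; row 2: (71/3)/(11/3) = 71/11; row 3: (5/3)/(2/3) = 5/2; row 4: entry -4/9 ≤ 0. Minimum is 5/2 at row 3 (p leaves); pivot element 2/3.
Divide row 3 by 2/3; eliminate column t from the other rows.
Row 2 update in column u3: 4/3 − (11/3)·(1/2) = -1/2.

-1/2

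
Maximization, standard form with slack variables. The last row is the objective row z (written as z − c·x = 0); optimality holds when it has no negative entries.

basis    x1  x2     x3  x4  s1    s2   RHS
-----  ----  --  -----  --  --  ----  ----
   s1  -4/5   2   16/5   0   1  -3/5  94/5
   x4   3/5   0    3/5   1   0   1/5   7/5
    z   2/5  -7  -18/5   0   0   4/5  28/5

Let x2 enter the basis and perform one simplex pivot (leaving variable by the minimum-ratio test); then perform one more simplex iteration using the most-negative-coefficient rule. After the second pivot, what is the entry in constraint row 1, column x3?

2

Ratio test on column x2 — row 1: (94/5)/2 = 47/5; row 2: entry 0 ≤ 0. Minimum is 47/5 at row 1 (s1 leaves); pivot element 2.
Divide row 1 by 2; eliminate column x2 from the other rows.
Second iteration: most negative z-row entry is -12/5 in column x1, so x1 enters.
Ratio test on column x1 — row 1: entry -2/5 ≤ 0; row 2: (7/5)/(3/5) = 7/3. Minimum is 7/3 at row 2 (x4 leaves); pivot element 3/5.
Divide row 2 by 3/5; eliminate column x1 from the other rows.
After both pivots, the entry at constraint row 1, column x3 is 2.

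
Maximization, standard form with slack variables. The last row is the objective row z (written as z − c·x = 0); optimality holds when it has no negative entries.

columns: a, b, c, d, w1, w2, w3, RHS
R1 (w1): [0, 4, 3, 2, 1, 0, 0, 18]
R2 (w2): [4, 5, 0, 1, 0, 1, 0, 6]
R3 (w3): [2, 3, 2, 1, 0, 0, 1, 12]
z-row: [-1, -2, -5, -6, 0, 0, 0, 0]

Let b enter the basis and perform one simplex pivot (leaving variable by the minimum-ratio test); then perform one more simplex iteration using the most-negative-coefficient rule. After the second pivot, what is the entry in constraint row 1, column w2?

Ratio test on column b — row 1: 18/4 = 9/2; row 2: 6/5 = 6/5; row 3: 12/3 = 4. Minimum is 6/5 at row 2 (w2 leaves); pivot element 5.
Divide row 2 by 5; eliminate column b from the other rows.
Second iteration: most negative z-row entry is -28/5 in column d, so d enters.
Ratio test on column d — row 1: (66/5)/(6/5) = 11; row 2: (6/5)/(1/5) = 6; row 3: (42/5)/(2/5) = 21. Minimum is 6 at row 2 (b leaves); pivot element 1/5.
Divide row 2 by 1/5; eliminate column d from the other rows.
After both pivots, the entry at constraint row 1, column w2 is -2.

-2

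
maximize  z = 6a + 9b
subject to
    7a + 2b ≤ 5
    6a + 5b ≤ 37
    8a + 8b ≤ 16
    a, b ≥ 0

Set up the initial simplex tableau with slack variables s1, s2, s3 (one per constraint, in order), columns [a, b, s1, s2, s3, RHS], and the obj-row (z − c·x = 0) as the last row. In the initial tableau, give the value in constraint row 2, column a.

Constraint 2 has coefficient 6 on a.

6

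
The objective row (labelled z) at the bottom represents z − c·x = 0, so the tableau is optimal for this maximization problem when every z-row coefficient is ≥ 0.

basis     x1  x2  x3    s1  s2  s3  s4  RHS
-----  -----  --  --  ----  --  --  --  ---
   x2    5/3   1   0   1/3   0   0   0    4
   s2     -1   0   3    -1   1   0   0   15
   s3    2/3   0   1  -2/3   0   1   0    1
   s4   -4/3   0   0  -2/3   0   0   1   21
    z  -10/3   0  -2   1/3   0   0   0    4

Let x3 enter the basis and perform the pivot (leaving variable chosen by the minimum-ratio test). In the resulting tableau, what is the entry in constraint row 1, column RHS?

Ratio test on column x3 — row 1: entry 0 ≤ 0; row 2: 15/3 = 5; row 3: 1/1 = 1; row 4: entry 0 ≤ 0. Minimum is 1 at row 3 (s3 leaves); pivot element 1.
Divide row 3 by 1; eliminate column x3 from the other rows.
Row 1 update in column RHS: 4 − 0·1 = 4.

4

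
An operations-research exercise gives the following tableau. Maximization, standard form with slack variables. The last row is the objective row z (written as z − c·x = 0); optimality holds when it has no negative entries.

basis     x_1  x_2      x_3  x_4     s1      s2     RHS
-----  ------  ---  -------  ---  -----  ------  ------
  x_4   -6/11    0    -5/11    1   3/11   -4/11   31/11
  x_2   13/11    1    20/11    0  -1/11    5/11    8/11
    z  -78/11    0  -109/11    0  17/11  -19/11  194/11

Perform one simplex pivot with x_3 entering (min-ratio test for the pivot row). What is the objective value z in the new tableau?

Ratio test on column x_3 — row 1: entry -5/11 ≤ 0; row 2: (8/11)/(20/11) = 2/5. Minimum is 2/5 at row 2 (x_2 leaves); pivot element 20/11.
Pivot on row 2; the z-row RHS becomes 194/11 − (-109/11)·(2/5) = 108/5.

108/5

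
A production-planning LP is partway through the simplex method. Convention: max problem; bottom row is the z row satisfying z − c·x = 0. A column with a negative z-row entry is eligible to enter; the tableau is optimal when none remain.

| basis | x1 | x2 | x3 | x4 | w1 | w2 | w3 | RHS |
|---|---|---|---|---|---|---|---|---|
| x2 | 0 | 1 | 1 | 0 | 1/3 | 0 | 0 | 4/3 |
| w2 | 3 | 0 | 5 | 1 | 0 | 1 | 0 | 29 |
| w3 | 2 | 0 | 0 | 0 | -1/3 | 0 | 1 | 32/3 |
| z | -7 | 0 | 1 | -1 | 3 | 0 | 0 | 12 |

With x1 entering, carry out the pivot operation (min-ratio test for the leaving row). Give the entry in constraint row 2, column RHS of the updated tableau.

Ratio test on column x1 — row 1: entry 0 ≤ 0; row 2: 29/3 = 29/3; row 3: (32/3)/2 = 16/3. Minimum is 16/3 at row 3 (w3 leaves); pivot element 2.
Divide row 3 by 2; eliminate column x1 from the other rows.
Row 2 update in column RHS: 29 − 3·(16/3) = 13.

13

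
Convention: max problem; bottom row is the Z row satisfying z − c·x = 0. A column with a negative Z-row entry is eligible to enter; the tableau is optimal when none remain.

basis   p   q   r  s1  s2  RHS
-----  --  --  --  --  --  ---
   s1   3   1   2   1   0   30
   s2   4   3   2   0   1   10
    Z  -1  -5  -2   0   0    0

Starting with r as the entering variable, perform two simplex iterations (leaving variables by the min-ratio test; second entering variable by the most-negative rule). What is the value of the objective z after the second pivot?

Ratio test on column r — row 1: 30/2 = 15; row 2: 10/2 = 5. Minimum is 5 at row 2 (s2 leaves); pivot element 2.
Pivot on row 2; the Z-row RHS becomes 0 − (-2)·5 = 10.
Next entering variable (most negative Z-row entry -2): q.
Ratio test on column q — row 1: entry -2 ≤ 0; row 2: 5/(3/2) = 10/3. Minimum is 10/3 at row 2 (r leaves); pivot element 3/2.
After the second pivot the Z-row RHS is 10 − (-2)·(10/3) = 50/3.

50/3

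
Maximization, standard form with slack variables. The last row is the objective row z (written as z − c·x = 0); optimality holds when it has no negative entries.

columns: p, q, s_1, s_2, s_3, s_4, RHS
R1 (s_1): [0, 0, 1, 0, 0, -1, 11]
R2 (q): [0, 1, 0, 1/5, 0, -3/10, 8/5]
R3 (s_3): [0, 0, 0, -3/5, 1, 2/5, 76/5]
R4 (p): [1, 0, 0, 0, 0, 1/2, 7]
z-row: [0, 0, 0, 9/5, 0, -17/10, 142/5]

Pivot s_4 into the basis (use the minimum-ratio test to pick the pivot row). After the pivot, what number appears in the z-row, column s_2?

Ratio test on column s_4 — row 1: entry -1 ≤ 0; row 2: entry -3/10 ≤ 0; row 3: (76/5)/(2/5) = 38; row 4: 7/(1/2) = 14. Minimum is 14 at row 4 (p leaves); pivot element 1/2.
Divide row 4 by 1/2; eliminate column s_4 from the other rows.
z-row update in column s_2: 9/5 − (-17/10)·0 = 9/5.

9/5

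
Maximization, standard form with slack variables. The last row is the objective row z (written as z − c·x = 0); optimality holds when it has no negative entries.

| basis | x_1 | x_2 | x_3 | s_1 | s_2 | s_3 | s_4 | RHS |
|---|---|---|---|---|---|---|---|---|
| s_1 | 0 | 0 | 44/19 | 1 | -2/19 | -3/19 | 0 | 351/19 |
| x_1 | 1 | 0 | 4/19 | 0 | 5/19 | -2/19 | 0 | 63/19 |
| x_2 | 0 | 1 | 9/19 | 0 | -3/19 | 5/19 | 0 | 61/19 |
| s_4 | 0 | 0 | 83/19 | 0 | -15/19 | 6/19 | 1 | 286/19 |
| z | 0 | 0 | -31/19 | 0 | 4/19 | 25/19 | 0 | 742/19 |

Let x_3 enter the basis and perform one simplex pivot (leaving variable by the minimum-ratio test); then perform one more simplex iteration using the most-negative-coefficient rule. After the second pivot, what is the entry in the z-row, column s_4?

9/25

Ratio test on column x_3 — row 1: (351/19)/(44/19) = 351/44; row 2: (63/19)/(4/19) = 63/4; row 3: (61/19)/(9/19) = 61/9; row 4: (286/19)/(83/19) = 286/83. Minimum is 286/83 at row 4 (s_4 leaves); pivot element 83/19.
Divide row 4 by 83/19; eliminate column x_3 from the other rows.
Second iteration: most negative z-row entry is -7/83 in column s_2, so s_2 enters.
Ratio test on column s_2 — row 1: (871/83)/(26/83) = 67/2; row 2: (215/83)/(25/83) = 43/5; row 3: entry -6/83 ≤ 0; row 4: entry -15/83 ≤ 0. Minimum is 43/5 at row 2 (x_1 leaves); pivot element 25/83.
Divide row 2 by 25/83; eliminate column s_2 from the other rows.
After both pivots, the entry at the z-row, column s_4 is 9/25.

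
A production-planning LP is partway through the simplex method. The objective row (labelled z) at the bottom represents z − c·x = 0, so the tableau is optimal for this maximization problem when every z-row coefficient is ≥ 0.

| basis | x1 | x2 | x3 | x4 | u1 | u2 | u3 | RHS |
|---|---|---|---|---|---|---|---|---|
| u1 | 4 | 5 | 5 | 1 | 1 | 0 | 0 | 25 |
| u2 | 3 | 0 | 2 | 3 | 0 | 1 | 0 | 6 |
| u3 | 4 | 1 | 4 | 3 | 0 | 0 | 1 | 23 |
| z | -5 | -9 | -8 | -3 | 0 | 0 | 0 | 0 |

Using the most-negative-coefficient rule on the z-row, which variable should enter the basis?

x2

Negative z-row entries: x1: -5, x2: -9, x3: -8, x4: -3.
The most negative is -9 in column x2, so x2 enters.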